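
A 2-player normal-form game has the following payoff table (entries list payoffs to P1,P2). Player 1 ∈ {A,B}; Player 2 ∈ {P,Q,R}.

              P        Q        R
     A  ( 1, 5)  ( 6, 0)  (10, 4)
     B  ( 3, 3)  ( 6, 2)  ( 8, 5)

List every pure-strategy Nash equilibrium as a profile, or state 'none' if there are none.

(A,P): not NE [P1→B gives 3>1]
(A,Q): not NE [P2→P gives 5>0]
(A,R): not NE [P2→P gives 5>4]
(B,P): not NE [P2→R gives 5>3]
(B,Q): not NE [P2→R gives 5>2]
(B,R): not NE [P1→A gives 10>8]

No pure NE.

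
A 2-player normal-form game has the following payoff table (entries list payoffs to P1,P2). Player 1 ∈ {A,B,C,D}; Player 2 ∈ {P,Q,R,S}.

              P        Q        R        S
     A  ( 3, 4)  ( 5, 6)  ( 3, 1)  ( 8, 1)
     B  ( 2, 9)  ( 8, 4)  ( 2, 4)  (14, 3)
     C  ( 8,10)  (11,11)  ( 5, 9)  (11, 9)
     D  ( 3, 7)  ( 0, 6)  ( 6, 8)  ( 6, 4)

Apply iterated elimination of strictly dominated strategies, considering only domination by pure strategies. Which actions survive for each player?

P1 drop A (C beats it: P:8>3 Q:11>5 R:5>3 S:11>8)
P2 drop S (P beats it: B:9>3 C:10>9 D:7>4)
P1 drop B (C beats it: P:8>2 Q:11>8 R:5>2)
P1→{C,D} P2→{P,Q,R}

IESDS → P1:{C,D} P2:{P,Q,R}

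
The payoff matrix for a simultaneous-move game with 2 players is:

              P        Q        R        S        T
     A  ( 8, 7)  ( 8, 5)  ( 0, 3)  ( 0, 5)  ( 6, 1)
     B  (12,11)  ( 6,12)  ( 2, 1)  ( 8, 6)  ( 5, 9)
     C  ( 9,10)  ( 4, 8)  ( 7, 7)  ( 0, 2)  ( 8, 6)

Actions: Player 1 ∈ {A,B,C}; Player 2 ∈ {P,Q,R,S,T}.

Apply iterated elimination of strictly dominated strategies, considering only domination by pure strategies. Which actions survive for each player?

P2 drop R (P beats it: A:7>3 B:11>1 C:10>7)
P2 drop S (P beats it: A:7>5 B:11>6 C:10>2)
P2 drop T (P beats it: A:7>1 B:11>9 C:10>6)
P1 drop C (B beats it: P:12>9 Q:6>4)
P1→{A,B} P2→{P,Q}

Survivors P1:{A,B} P2:{P,Q}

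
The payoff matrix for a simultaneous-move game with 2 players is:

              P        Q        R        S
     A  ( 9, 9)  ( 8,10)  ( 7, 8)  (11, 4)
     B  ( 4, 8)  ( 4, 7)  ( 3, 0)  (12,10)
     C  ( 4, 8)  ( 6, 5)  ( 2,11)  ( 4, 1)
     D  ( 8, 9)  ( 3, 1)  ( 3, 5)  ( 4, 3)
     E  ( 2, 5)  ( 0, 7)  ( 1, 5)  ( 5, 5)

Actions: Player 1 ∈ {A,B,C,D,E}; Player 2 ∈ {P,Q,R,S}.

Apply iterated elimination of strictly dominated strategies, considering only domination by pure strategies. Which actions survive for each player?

P1 drop C (A beats it: P:9>4 Q:8>6 R:7>2 S:11>4)
P1 drop D (A beats it: P:9>8 Q:8>3 R:7>3 S:11>4)
P1 drop E (A beats it: P:9>2 Q:8>0 R:7>1 S:11>5)
P2 drop R (P beats it: A:9>8 B:8>0)
P1→{A,B} P2→{P,Q,S}

Remaining: P1:{A,B} P2:{P,Q,S}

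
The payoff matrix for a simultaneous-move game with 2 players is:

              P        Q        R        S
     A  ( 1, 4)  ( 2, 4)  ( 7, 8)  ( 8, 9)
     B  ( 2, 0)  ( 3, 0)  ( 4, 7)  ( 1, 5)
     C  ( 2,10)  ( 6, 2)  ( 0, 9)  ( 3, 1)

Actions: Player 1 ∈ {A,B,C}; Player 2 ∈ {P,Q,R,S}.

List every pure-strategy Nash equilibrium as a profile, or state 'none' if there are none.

(A,P): not NE [P1→C gives 2>1; P2→S gives 9>4]
(A,Q): not NE [P1→C gives 6>2; P2→S gives 9>4]
(A,R): not NE [P2→S gives 9>8]
(A,S): NE
(B,P): not NE [P2→R gives 7>0]
(B,Q): not NE [P1→C gives 6>3; P2→R gives 7>0]
(B,R): not NE [P1→A gives 7>4]
(B,S): not NE [P1→A gives 8>1; P2→R gives 7>5]
(C,P): NE
(C,Q): not NE [P2→P gives 10>2]
(C,R): not NE [P1→A gives 7>0; P2→P gives 10>9]
(C,S): not NE [P1→A gives 8>3; P2→P gives 10>1]

PSNE = {(A,S), (C,P)}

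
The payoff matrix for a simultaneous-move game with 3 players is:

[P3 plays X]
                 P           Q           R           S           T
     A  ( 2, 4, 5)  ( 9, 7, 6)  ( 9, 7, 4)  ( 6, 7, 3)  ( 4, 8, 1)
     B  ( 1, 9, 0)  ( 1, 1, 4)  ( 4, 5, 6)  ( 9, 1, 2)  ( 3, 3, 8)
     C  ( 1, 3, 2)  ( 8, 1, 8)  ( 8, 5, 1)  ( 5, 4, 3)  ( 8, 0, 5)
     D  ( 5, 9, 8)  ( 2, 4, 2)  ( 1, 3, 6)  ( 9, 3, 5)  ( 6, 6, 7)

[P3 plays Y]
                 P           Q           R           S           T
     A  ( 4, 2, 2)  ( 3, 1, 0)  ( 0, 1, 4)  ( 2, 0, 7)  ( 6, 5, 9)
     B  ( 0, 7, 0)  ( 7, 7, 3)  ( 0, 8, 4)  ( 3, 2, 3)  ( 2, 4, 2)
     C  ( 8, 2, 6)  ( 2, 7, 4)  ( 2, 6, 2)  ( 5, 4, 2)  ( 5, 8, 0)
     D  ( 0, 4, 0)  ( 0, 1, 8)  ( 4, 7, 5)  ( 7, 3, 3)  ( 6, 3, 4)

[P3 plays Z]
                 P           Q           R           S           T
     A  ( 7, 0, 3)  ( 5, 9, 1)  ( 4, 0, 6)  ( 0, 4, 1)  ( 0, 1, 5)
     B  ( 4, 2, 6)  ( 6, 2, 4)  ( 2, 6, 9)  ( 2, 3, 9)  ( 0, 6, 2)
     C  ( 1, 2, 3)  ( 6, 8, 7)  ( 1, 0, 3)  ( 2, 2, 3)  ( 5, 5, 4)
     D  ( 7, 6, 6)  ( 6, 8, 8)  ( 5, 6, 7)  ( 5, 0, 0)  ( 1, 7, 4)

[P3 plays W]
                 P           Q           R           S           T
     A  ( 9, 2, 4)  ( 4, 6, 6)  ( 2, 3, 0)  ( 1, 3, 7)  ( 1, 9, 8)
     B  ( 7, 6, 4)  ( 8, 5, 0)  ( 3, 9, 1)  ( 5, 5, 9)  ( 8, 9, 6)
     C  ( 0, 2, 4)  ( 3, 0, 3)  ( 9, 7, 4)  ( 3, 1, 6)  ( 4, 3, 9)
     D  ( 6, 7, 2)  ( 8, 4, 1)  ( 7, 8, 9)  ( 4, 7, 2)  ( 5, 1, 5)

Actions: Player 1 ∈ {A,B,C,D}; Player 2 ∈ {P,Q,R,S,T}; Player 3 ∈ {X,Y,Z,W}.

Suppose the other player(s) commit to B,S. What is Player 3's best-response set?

argmax u_3 = {Z,W}

u_3(X vs B,S) = 2
u_3(Y vs B,S) = 3
u_3(Z vs B,S) = 9
u_3(W vs B,S) = 9
max payoff 9 at {Z,W}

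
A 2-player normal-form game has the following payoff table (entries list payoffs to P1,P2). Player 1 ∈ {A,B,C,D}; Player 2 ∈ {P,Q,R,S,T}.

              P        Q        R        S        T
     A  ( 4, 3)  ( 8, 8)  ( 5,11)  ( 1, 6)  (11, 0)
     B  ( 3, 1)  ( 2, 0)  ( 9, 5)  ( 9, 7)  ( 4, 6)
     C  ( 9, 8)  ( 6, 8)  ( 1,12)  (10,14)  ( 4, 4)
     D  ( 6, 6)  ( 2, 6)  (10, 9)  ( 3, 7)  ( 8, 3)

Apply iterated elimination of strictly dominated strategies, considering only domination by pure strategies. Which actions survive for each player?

Survivors P1:{B,C,D} P2:{R,S}

P2 drop P (R beats it: A:11>3 B:5>1 C:12>8 D:9>6)
P2 drop Q (R beats it: A:11>8 B:5>0 C:12>8 D:9>6)
P2 drop T (S beats it: A:6>0 B:7>6 C:14>4 D:7>3)
P1 drop A (B beats it: R:9>5 S:9>1)
P1→{B,C,D} P2→{R,S}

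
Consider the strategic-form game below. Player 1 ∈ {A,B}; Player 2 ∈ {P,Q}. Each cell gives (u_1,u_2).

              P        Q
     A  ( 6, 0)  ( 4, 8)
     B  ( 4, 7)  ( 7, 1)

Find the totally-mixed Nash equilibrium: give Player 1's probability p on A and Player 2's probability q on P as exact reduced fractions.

P1 indiff ⇒ q·6+(1-q)·4 = q·4+(1-q)·7 ⇒ q(2) = (1-q)(3) ⇒ q = 3/5
P2 indiff ⇒ p·0+(1-p)·7 = p·8+(1-p)·1 ⇒ p(-8) = (1-p)(-6) ⇒ p = 3/7

(p,q) = (3/7, 3/5)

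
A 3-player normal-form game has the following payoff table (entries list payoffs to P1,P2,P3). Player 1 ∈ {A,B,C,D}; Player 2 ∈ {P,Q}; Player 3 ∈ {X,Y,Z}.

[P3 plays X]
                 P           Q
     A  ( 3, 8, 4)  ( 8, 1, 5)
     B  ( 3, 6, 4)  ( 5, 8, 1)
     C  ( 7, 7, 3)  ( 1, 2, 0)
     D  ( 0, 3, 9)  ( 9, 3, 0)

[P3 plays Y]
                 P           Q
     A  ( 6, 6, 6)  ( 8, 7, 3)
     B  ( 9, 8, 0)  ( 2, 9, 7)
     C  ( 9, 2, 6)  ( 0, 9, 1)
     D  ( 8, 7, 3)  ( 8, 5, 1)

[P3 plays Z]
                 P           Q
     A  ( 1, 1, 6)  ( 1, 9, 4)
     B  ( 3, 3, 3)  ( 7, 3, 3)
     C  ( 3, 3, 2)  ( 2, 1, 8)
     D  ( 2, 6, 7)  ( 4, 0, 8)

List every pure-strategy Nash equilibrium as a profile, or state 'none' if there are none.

Equilibria: none

(A,P,X): not NE [P1→C gives 7>3; P3→Z gives 6>4]
(A,P,Y): not NE [P1→C gives 9>6; P2→Q gives 7>6]
(A,P,Z): not NE [P1→C gives 3>1; P2→Q gives 9>1]
(A,Q,X): not NE [P1→D gives 9>8; P2→P gives 8>1]
(A,Q,Y): not NE [P3→X gives 5>3]
(A,Q,Z): not NE [P1→B gives 7>1; P3→X gives 5>4]
(B,P,X): not NE [P1→C gives 7>3; P2→Q gives 8>6]
(B,P,Y): not NE [P2→Q gives 9>8; P3→X gives 4>0]
(B,P,Z): not NE [P3→X gives 4>3]
(B,Q,X): not NE [P1→D gives 9>5; P3→Y gives 7>1]
(B,Q,Y): not NE [P1→D gives 8>2]
(B,Q,Z): not NE [P3→Y gives 7>3]
(C,P,X): not NE [P3→Y gives 6>3]
(C,P,Y): not NE [P2→Q gives 9>2]
(C,P,Z): not NE [P3→Y gives 6>2]
(C,Q,X): not NE [P1→D gives 9>1; P2→P gives 7>2; P3→Z gives 8>0]
(C,Q,Y): not NE [P1→D gives 8>0; P3→Z gives 8>1]
(C,Q,Z): not NE [P1→B gives 7>2; P2→P gives 3>1]
(D,P,X): not NE [P1→C gives 7>0]
(D,P,Y): not NE [P1→C gives 9>8; P3→X gives 9>3]
(D,P,Z): not NE [P1→C gives 3>2; P3→X gives 9>7]
(D,Q,X): not NE [P3→Z gives 8>0]
(D,Q,Y): not NE [P2→P gives 7>5; P3→Z gives 8>1]
(D,Q,Z): not NE [P1→B gives 7>4; P2→P gives 6>0]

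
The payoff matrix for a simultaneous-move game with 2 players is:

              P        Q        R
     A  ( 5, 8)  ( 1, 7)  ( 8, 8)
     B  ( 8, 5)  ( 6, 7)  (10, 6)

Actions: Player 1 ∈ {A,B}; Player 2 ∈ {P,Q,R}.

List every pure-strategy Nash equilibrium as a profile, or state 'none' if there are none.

NE set: (B,Q)

(A,P): not NE [P1→B gives 8>5]
(A,Q): not NE [P1→B gives 6>1; P2→R gives 8>7]
(A,R): not NE [P1→B gives 10>8]
(B,P): not NE [P2→Q gives 7>5]
(B,Q): NE
(B,R): not NE [P2→Q gives 7>6]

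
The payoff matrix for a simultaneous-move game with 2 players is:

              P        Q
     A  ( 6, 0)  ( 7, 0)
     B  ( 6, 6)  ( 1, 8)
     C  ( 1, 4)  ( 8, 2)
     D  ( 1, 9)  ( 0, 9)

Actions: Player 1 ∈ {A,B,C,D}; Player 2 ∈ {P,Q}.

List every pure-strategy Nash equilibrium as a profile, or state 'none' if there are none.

(A,P): NE
(A,Q): not NE [P1→C gives 8>7]
(B,P): not NE [P2→Q gives 8>6]
(B,Q): not NE [P1→C gives 8>1]
(C,P): not NE [P1→B gives 6>1]
(C,Q): not NE [P2→P gives 4>2]
(D,P): not NE [P1→B gives 6>1]
(D,Q): not NE [P1→C gives 8>0]

PSNE = {(A,P)}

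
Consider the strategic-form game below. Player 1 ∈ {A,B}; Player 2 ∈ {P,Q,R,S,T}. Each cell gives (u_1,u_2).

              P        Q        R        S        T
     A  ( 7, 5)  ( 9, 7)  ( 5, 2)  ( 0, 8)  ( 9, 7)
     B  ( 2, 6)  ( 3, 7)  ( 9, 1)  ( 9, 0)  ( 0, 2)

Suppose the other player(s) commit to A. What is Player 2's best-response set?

u_2(P vs A) = 5
u_2(Q vs A) = 7
u_2(R vs A) = 2
u_2(S vs A) = 8
u_2(T vs A) = 7
max payoff 8 at {S}

BR_2 = {S}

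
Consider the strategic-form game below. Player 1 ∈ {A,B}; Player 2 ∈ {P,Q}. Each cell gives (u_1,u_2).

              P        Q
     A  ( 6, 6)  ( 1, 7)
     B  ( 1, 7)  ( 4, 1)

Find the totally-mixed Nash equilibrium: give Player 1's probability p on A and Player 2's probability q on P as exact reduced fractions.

P1 indiff ⇒ q·6+(1-q)·1 = q·1+(1-q)·4 ⇒ q(5) = (1-q)(3) ⇒ q = 3/8
P2 indiff ⇒ p·6+(1-p)·7 = p·7+(1-p)·1 ⇒ p(-1) = (1-p)(-6) ⇒ p = 6/7

(p,q) = (6/7, 3/8)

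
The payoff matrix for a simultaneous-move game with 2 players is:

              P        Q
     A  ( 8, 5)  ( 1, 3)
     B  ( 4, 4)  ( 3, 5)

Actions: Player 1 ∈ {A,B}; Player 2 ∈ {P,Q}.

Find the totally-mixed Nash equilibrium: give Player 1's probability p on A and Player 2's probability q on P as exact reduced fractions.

p=1/3, q=1/3

P1 indiff ⇒ q·8+(1-q)·1 = q·4+(1-q)·3 ⇒ q(4) = (1-q)(2) ⇒ q = 1/3
P2 indiff ⇒ p·5+(1-p)·4 = p·3+(1-p)·5 ⇒ p(2) = (1-p)(1) ⇒ p = 1/3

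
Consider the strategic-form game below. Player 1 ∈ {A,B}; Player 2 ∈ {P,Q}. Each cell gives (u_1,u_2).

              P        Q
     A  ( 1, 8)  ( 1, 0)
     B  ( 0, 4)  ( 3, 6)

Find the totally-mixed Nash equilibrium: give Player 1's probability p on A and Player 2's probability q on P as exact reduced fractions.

p=1/5, q=2/3

P1 indiff ⇒ q·1+(1-q)·1 = q·0+(1-q)·3 ⇒ q(1) = (1-q)(2) ⇒ q = 2/3
P2 indiff ⇒ p·8+(1-p)·4 = p·0+(1-p)·6 ⇒ p(8) = (1-p)(2) ⇒ p = 1/5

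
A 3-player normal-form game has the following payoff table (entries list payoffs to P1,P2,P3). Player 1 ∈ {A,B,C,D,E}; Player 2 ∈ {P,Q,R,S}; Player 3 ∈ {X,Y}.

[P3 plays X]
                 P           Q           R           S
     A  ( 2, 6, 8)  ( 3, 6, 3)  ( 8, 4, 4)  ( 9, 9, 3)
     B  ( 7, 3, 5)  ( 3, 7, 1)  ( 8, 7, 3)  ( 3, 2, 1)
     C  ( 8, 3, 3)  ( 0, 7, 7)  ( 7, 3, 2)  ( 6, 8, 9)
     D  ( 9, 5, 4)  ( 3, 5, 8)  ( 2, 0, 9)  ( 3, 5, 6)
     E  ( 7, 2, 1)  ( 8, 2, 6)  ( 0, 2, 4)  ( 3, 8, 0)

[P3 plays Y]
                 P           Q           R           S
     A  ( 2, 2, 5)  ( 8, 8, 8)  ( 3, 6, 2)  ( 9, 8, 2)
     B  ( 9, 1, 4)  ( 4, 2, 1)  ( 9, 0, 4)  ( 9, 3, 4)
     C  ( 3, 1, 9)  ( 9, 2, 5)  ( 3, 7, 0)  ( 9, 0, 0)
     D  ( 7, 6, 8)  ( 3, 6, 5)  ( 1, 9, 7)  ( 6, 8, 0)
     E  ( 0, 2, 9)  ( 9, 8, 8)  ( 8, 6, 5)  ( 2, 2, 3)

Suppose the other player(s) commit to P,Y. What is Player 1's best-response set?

BR_1 = {B}

u_1(A vs P,Y) = 2
u_1(B vs P,Y) = 9
u_1(C vs P,Y) = 3
u_1(D vs P,Y) = 7
u_1(E vs P,Y) = 0
max payoff 9 at {B}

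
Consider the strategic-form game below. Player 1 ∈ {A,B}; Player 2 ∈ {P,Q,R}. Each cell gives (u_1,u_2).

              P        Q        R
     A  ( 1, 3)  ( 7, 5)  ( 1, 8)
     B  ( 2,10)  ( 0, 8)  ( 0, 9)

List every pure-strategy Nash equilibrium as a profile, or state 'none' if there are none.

PSNE = {(A,R), (B,P)}

(A,P): not NE [P1→B gives 2>1; P2→R gives 8>3]
(A,Q): not NE [P2→R gives 8>5]
(A,R): NE
(B,P): NE
(B,Q): not NE [P1→A gives 7>0; P2→P gives 10>8]
(B,R): not NE [P1→A gives 1>0; P2→P gives 10>9]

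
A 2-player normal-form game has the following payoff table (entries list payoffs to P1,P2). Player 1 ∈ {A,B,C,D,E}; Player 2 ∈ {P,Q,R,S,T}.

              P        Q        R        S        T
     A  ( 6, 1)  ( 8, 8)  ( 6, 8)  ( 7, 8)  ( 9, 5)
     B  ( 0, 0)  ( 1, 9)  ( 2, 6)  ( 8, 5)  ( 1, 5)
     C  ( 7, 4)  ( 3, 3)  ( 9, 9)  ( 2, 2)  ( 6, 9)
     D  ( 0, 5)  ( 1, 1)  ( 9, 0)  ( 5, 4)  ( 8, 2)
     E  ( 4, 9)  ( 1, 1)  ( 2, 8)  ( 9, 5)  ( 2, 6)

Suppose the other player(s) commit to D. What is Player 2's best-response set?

BR_2 = {P}

u_2(P vs D) = 5
u_2(Q vs D) = 1
u_2(R vs D) = 0
u_2(S vs D) = 4
u_2(T vs D) = 2
max payoff 5 at {P}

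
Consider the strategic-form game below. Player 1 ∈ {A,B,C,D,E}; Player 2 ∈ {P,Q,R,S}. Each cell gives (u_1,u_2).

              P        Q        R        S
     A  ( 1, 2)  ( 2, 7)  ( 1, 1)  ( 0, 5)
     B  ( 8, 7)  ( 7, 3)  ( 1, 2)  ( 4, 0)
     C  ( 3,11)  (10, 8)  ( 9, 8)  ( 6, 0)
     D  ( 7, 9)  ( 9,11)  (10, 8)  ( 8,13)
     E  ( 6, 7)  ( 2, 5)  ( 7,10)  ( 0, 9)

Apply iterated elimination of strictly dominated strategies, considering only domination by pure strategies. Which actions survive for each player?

Survivors P1:{B,C,D} P2:{P,Q,S}

P1 drop A (C beats it: P:3>1 Q:10>2 R:9>1 S:6>0)
P1 drop E (D beats it: P:7>6 Q:9>2 R:10>7 S:8>0)
P2 drop R (P beats it: B:7>2 C:11>8 D:9>8)
P1→{B,C,D} P2→{P,Q,S}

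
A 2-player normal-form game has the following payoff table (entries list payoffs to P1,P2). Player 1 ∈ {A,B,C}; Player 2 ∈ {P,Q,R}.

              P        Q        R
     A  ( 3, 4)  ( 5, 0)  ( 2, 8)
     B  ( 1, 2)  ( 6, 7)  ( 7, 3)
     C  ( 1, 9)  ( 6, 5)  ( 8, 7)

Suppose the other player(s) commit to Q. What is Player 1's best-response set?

u_1(A vs Q) = 5
u_1(B vs Q) = 6
u_1(C vs Q) = 6
max payoff 6 at {B,C}

argmax u_1 = {B,C}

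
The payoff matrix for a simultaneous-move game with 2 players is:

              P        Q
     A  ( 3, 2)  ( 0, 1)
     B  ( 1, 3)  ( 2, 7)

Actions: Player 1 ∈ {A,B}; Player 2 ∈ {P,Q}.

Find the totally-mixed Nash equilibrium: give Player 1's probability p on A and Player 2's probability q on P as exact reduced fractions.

P1 indiff ⇒ q·3+(1-q)·0 = q·1+(1-q)·2 ⇒ q(2) = (1-q)(2) ⇒ q = 1/2
P2 indiff ⇒ p·2+(1-p)·3 = p·1+(1-p)·7 ⇒ p(1) = (1-p)(4) ⇒ p = 4/5

P1 mixes 4/5 on A; P2 mixes 1/2 on P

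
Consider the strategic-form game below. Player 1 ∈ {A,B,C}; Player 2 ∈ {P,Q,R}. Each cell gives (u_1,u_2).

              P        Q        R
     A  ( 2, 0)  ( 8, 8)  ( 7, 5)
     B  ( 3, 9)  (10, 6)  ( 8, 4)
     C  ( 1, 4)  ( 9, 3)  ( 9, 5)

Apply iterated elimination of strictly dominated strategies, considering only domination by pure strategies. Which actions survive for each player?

Remaining: P1:{B,C} P2:{P,R}

P1 drop A (B beats it: P:3>2 Q:10>8 R:8>7)
P2 drop Q (P beats it: B:9>6 C:4>3)
P1→{B,C} P2→{P,R}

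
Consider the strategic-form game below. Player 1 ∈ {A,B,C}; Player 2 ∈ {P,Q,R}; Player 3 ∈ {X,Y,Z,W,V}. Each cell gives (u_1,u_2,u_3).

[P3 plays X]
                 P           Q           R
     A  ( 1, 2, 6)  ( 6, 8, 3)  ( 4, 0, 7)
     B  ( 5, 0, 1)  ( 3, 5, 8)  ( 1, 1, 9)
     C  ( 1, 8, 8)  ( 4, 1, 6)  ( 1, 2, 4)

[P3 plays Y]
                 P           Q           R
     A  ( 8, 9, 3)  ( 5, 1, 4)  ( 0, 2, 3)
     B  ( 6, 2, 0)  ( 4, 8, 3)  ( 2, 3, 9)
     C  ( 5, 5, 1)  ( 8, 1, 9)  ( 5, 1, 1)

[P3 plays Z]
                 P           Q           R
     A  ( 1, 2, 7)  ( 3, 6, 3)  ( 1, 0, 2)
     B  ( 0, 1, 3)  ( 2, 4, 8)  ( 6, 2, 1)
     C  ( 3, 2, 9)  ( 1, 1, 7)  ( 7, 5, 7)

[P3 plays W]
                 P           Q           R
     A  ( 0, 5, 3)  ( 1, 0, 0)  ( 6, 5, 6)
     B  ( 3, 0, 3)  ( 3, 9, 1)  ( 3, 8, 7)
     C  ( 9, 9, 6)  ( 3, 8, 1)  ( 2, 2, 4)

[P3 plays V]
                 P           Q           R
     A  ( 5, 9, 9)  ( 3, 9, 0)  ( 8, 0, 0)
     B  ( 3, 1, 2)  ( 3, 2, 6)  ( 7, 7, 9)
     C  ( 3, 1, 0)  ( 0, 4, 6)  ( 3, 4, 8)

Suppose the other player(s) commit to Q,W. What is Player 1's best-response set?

BR_1 = {B,C}

u_1(A vs Q,W) = 1
u_1(B vs Q,W) = 3
u_1(C vs Q,W) = 3
max payoff 3 at {B,C}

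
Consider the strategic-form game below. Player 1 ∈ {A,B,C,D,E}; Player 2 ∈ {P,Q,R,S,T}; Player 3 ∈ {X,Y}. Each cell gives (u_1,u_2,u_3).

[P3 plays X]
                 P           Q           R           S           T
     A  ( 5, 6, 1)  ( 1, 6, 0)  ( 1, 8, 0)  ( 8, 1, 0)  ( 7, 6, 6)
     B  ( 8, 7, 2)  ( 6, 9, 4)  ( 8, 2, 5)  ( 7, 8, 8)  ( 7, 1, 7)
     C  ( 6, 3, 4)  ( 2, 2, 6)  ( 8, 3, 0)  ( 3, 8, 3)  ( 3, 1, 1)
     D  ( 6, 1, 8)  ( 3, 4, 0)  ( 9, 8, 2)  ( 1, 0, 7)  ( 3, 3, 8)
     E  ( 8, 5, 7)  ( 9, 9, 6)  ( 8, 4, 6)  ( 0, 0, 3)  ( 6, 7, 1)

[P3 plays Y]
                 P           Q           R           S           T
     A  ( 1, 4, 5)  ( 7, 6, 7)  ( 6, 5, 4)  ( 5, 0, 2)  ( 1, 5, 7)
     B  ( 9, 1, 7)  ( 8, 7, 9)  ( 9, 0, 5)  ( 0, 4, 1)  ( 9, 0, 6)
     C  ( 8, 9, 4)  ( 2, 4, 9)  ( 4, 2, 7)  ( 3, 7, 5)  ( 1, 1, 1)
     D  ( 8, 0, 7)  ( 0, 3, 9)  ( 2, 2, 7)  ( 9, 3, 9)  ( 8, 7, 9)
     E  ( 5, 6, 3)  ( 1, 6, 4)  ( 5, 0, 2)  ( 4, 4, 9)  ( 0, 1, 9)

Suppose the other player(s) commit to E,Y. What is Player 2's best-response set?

u_2(P vs E,Y) = 6
u_2(Q vs E,Y) = 6
u_2(R vs E,Y) = 0
u_2(S vs E,Y) = 4
u_2(T vs E,Y) = 1
max payoff 6 at {P,Q}

BR_2 = {P,Q}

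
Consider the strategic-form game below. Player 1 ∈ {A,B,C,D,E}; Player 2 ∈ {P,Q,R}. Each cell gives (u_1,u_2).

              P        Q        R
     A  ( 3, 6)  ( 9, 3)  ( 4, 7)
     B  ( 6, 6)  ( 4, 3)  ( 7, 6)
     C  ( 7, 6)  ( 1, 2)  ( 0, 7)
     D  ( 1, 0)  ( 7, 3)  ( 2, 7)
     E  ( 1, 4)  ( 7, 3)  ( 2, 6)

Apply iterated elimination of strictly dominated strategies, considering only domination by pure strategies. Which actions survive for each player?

P1 drop D (A beats it: P:3>1 Q:9>7 R:4>2)
P1 drop E (A beats it: P:3>1 Q:9>7 R:4>2)
P2 drop Q (P beats it: A:6>3 B:6>3 C:6>2)
P1 drop A (B beats it: P:6>3 R:7>4)
P1→{B,C} P2→{P,R}

Remaining: P1:{B,C} P2:{P,R}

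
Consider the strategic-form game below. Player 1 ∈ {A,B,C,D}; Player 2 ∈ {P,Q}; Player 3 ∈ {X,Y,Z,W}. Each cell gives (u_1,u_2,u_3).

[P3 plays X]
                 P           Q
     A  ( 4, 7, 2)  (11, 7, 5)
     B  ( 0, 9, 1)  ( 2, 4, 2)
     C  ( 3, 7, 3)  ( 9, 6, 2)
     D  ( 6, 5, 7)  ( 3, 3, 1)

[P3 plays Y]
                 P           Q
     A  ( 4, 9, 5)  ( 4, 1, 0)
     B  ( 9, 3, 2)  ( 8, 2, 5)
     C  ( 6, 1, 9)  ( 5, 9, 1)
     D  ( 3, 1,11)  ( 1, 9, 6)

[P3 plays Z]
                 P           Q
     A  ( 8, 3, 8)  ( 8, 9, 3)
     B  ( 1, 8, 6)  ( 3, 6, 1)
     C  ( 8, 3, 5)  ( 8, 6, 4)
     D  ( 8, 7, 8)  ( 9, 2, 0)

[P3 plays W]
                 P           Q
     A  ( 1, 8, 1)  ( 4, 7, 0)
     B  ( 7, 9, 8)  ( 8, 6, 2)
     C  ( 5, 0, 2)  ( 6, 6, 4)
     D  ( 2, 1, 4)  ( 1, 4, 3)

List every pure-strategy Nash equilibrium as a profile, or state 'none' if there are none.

NE set: (A,Q,X), (B,P,W)

(A,P,X): not NE [P1→D gives 6>4; P3→Z gives 8>2]
(A,P,Y): not NE [P1→B gives 9>4; P3→Z gives 8>5]
(A,P,Z): not NE [P2→Q gives 9>3]
(A,P,W): not NE [P1→B gives 7>1; P3→Z gives 8>1]
(A,Q,X): NE
(A,Q,Y): not NE [P1→B gives 8>4; P2→P gives 9>1; P3→X gives 5>0]
(A,Q,Z): not NE [P1→D gives 9>8; P3→X gives 5>3]
(A,Q,W): not NE [P1→B gives 8>4; P2→P gives 8>7; P3→X gives 5>0]
(B,P,X): not NE [P1→D gives 6>0; P3→W gives 8>1]
(B,P,Y): not NE [P3→W gives 8>2]
(B,P,Z): not NE [P1→D gives 8>1; P3→W gives 8>6]
(B,P,W): NE
(B,Q,X): not NE [P1→A gives 11>2; P2→P gives 9>4; P3→Y gives 5>2]
(B,Q,Y): not NE [P2→P gives 3>2]
(B,Q,Z): not NE [P1→D gives 9>3; P2→P gives 8>6; P3→Y gives 5>1]
(B,Q,W): not NE [P2→P gives 9>6; P3→Y gives 5>2]
(C,P,X): not NE [P1→D gives 6>3; P3→Y gives 9>3]
(C,P,Y): not NE [P1→B gives 9>6; P2→Q gives 9>1]
(C,P,Z): not NE [P2→Q gives 6>3; P3→Y gives 9>5]
(C,P,W): not NE [P1→B gives 7>5; P2→Q gives 6>0; P3→Y gives 9>2]
(C,Q,X): not NE [P1→A gives 11>9; P2→P gives 7>6; P3→W gives 4>2]
(C,Q,Y): not NE [P1→B gives 8>5; P3→W gives 4>1]
(C,Q,Z): not NE [P1→D gives 9>8]
(C,Q,W): not NE [P1→B gives 8>6]
(D,P,X): not NE [P3→Y gives 11>7]
(D,P,Y): not NE [P1→B gives 9>3; P2→Q gives 9>1]
(D,P,Z): not NE [P3→Y gives 11>8]
(D,P,W): not NE [P1→B gives 7>2; P2→Q gives 4>1; P3→Y gives 11>4]
(D,Q,X): not NE [P1→A gives 11>3; P2→P gives 5>3; P3→Y gives 6>1]
(D,Q,Y): not NE [P1→B gives 8>1]
(D,Q,Z): not NE [P2→P gives 7>2; P3→Y gives 6>0]
(D,Q,W): not NE [P1→B gives 8>1; P3→Y gives 6>3]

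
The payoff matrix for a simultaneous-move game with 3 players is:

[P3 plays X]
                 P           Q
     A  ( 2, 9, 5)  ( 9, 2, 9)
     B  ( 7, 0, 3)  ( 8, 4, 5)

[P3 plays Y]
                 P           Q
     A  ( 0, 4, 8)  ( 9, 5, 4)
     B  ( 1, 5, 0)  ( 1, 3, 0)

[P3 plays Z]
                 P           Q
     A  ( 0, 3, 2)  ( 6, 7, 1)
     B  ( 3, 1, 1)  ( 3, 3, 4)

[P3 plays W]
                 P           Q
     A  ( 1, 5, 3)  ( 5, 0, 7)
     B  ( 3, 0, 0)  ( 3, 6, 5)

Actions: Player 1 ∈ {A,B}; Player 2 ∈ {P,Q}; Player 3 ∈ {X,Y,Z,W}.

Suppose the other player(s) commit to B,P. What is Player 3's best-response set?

u_3(X vs B,P) = 3
u_3(Y vs B,P) = 0
u_3(Z vs B,P) = 1
u_3(W vs B,P) = 0
max payoff 3 at {X}

BR_3 = {X}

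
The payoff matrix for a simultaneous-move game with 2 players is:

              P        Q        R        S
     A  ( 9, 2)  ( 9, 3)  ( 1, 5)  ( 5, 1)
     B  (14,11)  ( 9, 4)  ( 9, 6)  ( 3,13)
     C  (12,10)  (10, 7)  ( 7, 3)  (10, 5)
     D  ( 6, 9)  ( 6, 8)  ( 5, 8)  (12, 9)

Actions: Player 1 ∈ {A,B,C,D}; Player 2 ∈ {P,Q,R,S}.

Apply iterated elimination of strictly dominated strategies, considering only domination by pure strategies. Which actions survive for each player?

P1 drop A (C beats it: P:12>9 Q:10>9 R:7>1 S:10>5)
P2 drop Q (P beats it: B:11>4 C:10>7 D:9>8)
P2 drop R (P beats it: B:11>6 C:10>3 D:9>8)
P1→{B,C,D} P2→{P,S}

Remaining: P1:{B,C,D} P2:{P,S}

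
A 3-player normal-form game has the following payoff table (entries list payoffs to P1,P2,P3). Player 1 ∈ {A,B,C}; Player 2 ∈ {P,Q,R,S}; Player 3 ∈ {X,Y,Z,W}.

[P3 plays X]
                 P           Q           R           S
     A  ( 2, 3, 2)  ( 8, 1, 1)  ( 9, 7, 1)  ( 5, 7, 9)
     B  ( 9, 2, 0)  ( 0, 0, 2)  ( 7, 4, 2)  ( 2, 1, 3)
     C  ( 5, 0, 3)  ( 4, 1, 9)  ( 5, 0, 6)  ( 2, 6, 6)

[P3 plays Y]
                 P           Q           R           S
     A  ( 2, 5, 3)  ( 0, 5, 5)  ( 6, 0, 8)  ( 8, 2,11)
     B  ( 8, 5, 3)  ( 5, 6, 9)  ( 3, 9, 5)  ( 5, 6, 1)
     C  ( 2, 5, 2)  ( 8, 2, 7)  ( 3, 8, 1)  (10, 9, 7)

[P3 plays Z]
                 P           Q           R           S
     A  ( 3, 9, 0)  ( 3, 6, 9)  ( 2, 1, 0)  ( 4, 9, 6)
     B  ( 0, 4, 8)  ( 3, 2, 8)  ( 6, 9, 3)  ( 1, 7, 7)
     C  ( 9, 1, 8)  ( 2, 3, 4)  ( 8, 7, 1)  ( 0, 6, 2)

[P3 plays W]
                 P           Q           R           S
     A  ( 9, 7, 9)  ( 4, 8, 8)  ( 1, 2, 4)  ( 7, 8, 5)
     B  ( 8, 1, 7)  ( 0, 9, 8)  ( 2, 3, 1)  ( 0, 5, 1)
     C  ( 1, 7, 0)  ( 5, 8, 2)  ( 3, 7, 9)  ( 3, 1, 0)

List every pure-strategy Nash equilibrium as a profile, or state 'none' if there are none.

(A,P,X): not NE [P1→B gives 9>2; P2→S gives 7>3; P3→W gives 9>2]
(A,P,Y): not NE [P1→B gives 8>2; P3→W gives 9>3]
(A,P,Z): not NE [P1→C gives 9>3; P3→W gives 9>0]
(A,P,W): not NE [P2→S gives 8>7]
(A,Q,X): not NE [P2→S gives 7>1; P3→Z gives 9>1]
(A,Q,Y): not NE [P1→C gives 8>0; P3→Z gives 9>5]
(A,Q,Z): not NE [P2→S gives 9>6]
(A,Q,W): not NE [P1→C gives 5>4; P3→Z gives 9>8]
(A,R,X): not NE [P3→Y gives 8>1]
(A,R,Y): not NE [P2→Q gives 5>0]
(A,R,Z): not NE [P1→C gives 8>2; P2→S gives 9>1; P3→Y gives 8>0]
(A,R,W): not NE [P1→C gives 3>1; P2→S gives 8>2; P3→Y gives 8>4]
(A,S,X): not NE [P3→Y gives 11>9]
(A,S,Y): not NE [P1→C gives 10>8; P2→Q gives 5>2]
(A,S,Z): not NE [P3→Y gives 11>6]
(A,S,W): not NE [P3→Y gives 11>5]
(B,P,X): not NE [P2→R gives 4>2; P3→Z gives 8>0]
(B,P,Y): not NE [P2→R gives 9>5; P3→Z gives 8>3]
(B,P,Z): not NE [P1→C gives 9>0; P2→R gives 9>4]
(B,P,W): not NE [P1→A gives 9>8; P2→Q gives 9>1; P3→Z gives 8>7]
(B,Q,X): not NE [P1→A gives 8>0; P2→R gives 4>0; P3→Y gives 9>2]
(B,Q,Y): not NE [P1→C gives 8>5; P2→R gives 9>6]
(B,Q,Z): not NE [P2→R gives 9>2; P3→Y gives 9>8]
(B,Q,W): not NE [P1→C gives 5>0; P3→Y gives 9>8]
(B,R,X): not NE [P1→A gives 9>7; P3→Y gives 5>2]
(B,R,Y): not NE [P1→A gives 6>3]
(B,R,Z): not NE [P1→C gives 8>6; P3→Y gives 5>3]
(B,R,W): not NE [P1→C gives 3>2; P2→Q gives 9>3; P3→Y gives 5>1]
(B,S,X): not NE [P1→A gives 5>2; P2→R gives 4>1; P3→Z gives 7>3]
(B,S,Y): not NE [P1→C gives 10>5; P2→R gives 9>6; P3→Z gives 7>1]
(B,S,Z): not NE [P1→A gives 4>1; P2→R gives 9>7]
(B,S,W): not NE [P1→A gives 7>0; P2→Q gives 9>5; P3→Z gives 7>1]
(C,P,X): not NE [P1→B gives 9>5; P2→S gives 6>0; P3→Z gives 8>3]
(C,P,Y): not NE [P1→B gives 8>2; P2→S gives 9>5; P3→Z gives 8>2]
(C,P,Z): not NE [P2→R gives 7>1]
(C,P,W): not NE [P1→A gives 9>1; P2→Q gives 8>7; P3→Z gives 8>0]
(C,Q,X): not NE [P1→A gives 8>4; P2→S gives 6>1]
(C,Q,Y): not NE [P2→S gives 9>2; P3→X gives 9>7]
(C,Q,Z): not NE [P1→B gives 3>2; P2→R gives 7>3; P3→X gives 9>4]
(C,Q,W): not NE [P3→X gives 9>2]
(C,R,X): not NE [P1→A gives 9>5; P2→S gives 6>0; P3→W gives 9>6]
(C,R,Y): not NE [P1→A gives 6>3; P2→S gives 9>8; P3→W gives 9>1]
(C,R,Z): not NE [P3→W gives 9>1]
(C,R,W): not NE [P2→Q gives 8>7]
(C,S,X): not NE [P1→A gives 5>2; P3→Y gives 7>6]
(C,S,Y): NE
(C,S,Z): not NE [P1→A gives 4>0; P2→R gives 7>6; P3→Y gives 7>2]
(C,S,W): not NE [P1→A gives 7>3; P2→Q gives 8>1; P3→Y gives 7>0]

PSNE = {(C,S,Y)}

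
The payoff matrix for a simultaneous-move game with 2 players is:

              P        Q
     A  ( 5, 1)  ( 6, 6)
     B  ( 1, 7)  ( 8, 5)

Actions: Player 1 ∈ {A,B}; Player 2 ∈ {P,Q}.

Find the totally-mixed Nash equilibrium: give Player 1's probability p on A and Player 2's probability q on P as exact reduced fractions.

P1 indiff ⇒ q·5+(1-q)·6 = q·1+(1-q)·8 ⇒ q(4) = (1-q)(2) ⇒ q = 1/3
P2 indiff ⇒ p·1+(1-p)·7 = p·6+(1-p)·5 ⇒ p(-5) = (1-p)(-2) ⇒ p = 2/7

(p,q) = (2/7, 1/3)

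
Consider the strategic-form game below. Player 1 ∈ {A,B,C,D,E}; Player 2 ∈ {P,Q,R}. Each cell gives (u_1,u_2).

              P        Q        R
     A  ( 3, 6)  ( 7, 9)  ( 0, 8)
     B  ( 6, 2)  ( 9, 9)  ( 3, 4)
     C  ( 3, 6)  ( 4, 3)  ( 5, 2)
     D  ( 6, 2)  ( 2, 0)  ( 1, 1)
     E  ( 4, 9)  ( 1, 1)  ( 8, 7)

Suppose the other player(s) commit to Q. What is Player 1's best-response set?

BR_1 = {B}

u_1(A vs Q) = 7
u_1(B vs Q) = 9
u_1(C vs Q) = 4
u_1(D vs Q) = 2
u_1(E vs Q) = 1
max payoff 9 at {B}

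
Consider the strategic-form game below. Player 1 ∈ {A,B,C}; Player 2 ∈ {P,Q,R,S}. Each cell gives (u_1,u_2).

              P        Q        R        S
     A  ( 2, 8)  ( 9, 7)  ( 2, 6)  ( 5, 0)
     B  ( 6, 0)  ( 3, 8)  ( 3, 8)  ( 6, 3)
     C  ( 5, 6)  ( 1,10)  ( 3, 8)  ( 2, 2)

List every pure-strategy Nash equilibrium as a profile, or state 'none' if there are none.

PSNE = {(B,R)}

(A,P): not NE [P1→B gives 6>2]
(A,Q): not NE [P2→P gives 8>7]
(A,R): not NE [P1→C gives 3>2; P2→P gives 8>6]
(A,S): not NE [P1→B gives 6>5; P2→P gives 8>0]
(B,P): not NE [P2→R gives 8>0]
(B,Q): not NE [P1→A gives 9>3]
(B,R): NE
(B,S): not NE [P2→R gives 8>3]
(C,P): not NE [P1→B gives 6>5; P2→Q gives 10>6]
(C,Q): not NE [P1→A gives 9>1]
(C,R): not NE [P2→Q gives 10>8]
(C,S): not NE [P1→B gives 6>2; P2→Q gives 10>2]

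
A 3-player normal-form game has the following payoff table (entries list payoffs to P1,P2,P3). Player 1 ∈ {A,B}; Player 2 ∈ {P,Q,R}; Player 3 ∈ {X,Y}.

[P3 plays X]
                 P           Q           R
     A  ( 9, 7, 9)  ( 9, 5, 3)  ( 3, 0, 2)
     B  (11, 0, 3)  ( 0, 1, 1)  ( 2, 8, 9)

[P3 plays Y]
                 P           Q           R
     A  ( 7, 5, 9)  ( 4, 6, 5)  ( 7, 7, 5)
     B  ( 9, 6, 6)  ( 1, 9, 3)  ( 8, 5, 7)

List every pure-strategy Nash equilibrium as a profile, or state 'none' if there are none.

PSNE: ∅

(A,P,X): not NE [P1→B gives 11>9]
(A,P,Y): not NE [P1→B gives 9>7; P2→R gives 7>5]
(A,Q,X): not NE [P2→P gives 7>5; P3→Y gives 5>3]
(A,Q,Y): not NE [P2→R gives 7>6]
(A,R,X): not NE [P2→P gives 7>0; P3→Y gives 5>2]
(A,R,Y): not NE [P1→B gives 8>7]
(B,P,X): not NE [P2→R gives 8>0; P3→Y gives 6>3]
(B,P,Y): not NE [P2→Q gives 9>6]
(B,Q,X): not NE [P1→A gives 9>0; P2→R gives 8>1; P3→Y gives 3>1]
(B,Q,Y): not NE [P1→A gives 4>1]
(B,R,X): not NE [P1→A gives 3>2]
(B,R,Y): not NE [P2→Q gives 9>5; P3→X gives 9>7]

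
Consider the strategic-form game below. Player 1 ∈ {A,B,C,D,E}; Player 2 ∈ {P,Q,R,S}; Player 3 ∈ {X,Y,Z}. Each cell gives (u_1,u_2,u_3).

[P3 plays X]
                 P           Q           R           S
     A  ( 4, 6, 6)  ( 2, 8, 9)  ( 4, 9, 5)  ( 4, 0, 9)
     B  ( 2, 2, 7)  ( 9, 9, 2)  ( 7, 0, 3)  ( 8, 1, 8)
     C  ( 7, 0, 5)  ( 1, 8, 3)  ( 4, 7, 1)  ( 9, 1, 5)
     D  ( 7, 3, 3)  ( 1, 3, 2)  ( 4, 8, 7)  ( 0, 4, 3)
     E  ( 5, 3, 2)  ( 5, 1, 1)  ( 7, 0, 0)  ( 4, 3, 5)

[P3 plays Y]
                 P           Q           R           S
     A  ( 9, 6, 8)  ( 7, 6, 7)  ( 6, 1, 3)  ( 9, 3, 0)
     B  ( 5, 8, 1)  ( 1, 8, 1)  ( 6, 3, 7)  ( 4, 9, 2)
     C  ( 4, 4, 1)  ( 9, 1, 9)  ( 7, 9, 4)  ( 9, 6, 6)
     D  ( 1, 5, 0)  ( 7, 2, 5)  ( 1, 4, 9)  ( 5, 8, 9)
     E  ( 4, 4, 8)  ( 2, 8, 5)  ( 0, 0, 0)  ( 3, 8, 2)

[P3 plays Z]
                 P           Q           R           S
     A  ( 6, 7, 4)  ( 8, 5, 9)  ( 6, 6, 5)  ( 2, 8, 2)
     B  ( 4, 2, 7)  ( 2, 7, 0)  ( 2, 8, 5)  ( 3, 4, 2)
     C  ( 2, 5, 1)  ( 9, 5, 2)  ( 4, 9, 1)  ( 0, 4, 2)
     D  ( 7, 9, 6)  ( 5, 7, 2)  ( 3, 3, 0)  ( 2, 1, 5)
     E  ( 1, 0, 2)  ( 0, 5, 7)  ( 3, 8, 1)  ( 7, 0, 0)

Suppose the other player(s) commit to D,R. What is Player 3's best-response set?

u_3(X vs D,R) = 7
u_3(Y vs D,R) = 9
u_3(Z vs D,R) = 0
max payoff 9 at {Y}

BR_3 = {Y}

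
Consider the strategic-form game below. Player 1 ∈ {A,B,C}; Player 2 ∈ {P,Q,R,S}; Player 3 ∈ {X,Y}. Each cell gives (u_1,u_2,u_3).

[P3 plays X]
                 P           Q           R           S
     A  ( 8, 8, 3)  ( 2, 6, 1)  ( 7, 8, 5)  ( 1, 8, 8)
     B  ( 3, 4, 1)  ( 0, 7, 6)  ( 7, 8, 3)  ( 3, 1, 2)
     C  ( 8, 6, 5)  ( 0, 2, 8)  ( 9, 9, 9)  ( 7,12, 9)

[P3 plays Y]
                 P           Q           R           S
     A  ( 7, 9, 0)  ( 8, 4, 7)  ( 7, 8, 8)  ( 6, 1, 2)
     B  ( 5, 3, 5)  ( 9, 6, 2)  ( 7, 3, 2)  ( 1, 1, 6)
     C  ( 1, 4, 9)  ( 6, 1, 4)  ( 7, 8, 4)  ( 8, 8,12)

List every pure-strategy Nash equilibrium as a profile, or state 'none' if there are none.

Nash profiles: (A,P,X), (C,S,Y)

(A,P,X): NE
(A,P,Y): not NE [P3→X gives 3>0]
(A,Q,X): not NE [P2→S gives 8>6; P3→Y gives 7>1]
(A,Q,Y): not NE [P1→B gives 9>8; P2→P gives 9>4]
(A,R,X): not NE [P1→C gives 9>7; P3→Y gives 8>5]
(A,R,Y): not NE [P2→P gives 9>8]
(A,S,X): not NE [P1→C gives 7>1]
(A,S,Y): not NE [P1→C gives 8>6; P2→P gives 9>1; P3→X gives 8>2]
(B,P,X): not NE [P1→C gives 8>3; P2→R gives 8>4; P3→Y gives 5>1]
(B,P,Y): not NE [P1→A gives 7>5; P2→Q gives 6>3]
(B,Q,X): not NE [P1→A gives 2>0; P2→R gives 8>7]
(B,Q,Y): not NE [P3→X gives 6>2]
(B,R,X): not NE [P1→C gives 9>7]
(B,R,Y): not NE [P2→Q gives 6>3; P3→X gives 3>2]
(B,S,X): not NE [P1→C gives 7>3; P2→R gives 8>1; P3→Y gives 6>2]
(B,S,Y): not NE [P1→C gives 8>1; P2→Q gives 6>1]
(C,P,X): not NE [P2→S gives 12>6; P3→Y gives 9>5]
(C,P,Y): not NE [P1→A gives 7>1; P2→S gives 8>4]
(C,Q,X): not NE [P1→A gives 2>0; P2→S gives 12>2]
(C,Q,Y): not NE [P1→B gives 9>6; P2→S gives 8>1; P3→X gives 8>4]
(C,R,X): not NE [P2→S gives 12>9]
(C,R,Y): not NE [P3→X gives 9>4]
(C,S,X): not NE [P3→Y gives 12>9]
(C,S,Y): NE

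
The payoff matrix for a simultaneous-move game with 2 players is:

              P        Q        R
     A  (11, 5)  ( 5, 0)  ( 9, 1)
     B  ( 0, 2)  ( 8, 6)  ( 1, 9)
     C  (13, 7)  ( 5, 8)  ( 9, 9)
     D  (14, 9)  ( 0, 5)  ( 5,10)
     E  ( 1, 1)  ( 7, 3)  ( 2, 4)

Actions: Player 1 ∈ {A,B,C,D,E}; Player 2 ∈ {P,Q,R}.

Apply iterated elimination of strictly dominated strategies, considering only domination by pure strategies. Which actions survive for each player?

P2 drop Q (R beats it: A:1>0 B:9>6 C:9>8 D:10>5 E:4>3)
P1 drop B (A beats it: P:11>0 R:9>1)
P1 drop E (A beats it: P:11>1 R:9>2)
P1→{A,C,D} P2→{P,R}

IESDS → P1:{A,C,D} P2:{P,R}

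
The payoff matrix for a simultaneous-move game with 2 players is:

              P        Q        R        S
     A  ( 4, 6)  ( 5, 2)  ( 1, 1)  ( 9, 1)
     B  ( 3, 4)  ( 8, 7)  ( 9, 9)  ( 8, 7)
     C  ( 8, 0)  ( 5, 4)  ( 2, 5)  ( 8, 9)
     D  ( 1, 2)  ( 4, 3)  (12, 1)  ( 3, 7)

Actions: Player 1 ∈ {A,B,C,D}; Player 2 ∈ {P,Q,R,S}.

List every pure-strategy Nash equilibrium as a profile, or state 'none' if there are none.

No pure NE.

(A,P): not NE [P1→C gives 8>4]
(A,Q): not NE [P1→B gives 8>5; P2→P gives 6>2]
(A,R): not NE [P1→D gives 12>1; P2→P gives 6>1]
(A,S): not NE [P2→P gives 6>1]
(B,P): not NE [P1→C gives 8>3; P2→R gives 9>4]
(B,Q): not NE [P2→R gives 9>7]
(B,R): not NE [P1→D gives 12>9]
(B,S): not NE [P1→A gives 9>8; P2→R gives 9>7]
(C,P): not NE [P2→S gives 9>0]
(C,Q): not NE [P1→B gives 8>5; P2→S gives 9>4]
(C,R): not NE [P1→D gives 12>2; P2→S gives 9>5]
(C,S): not NE [P1→A gives 9>8]
(D,P): not NE [P1→C gives 8>1; P2→S gives 7>2]
(D,Q): not NE [P1→B gives 8>4; P2→S gives 7>3]
(D,R): not NE [P2→S gives 7>1]
(D,S): not NE [P1→A gives 9>3]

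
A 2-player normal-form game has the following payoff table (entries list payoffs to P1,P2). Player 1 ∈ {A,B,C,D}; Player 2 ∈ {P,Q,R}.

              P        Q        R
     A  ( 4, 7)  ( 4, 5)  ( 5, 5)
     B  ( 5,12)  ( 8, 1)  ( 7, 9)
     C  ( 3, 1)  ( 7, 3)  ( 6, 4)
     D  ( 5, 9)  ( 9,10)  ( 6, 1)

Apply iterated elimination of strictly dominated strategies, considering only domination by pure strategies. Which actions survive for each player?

IESDS → P1:{B,D} P2:{P,Q}

P1 drop A (B beats it: P:5>4 Q:8>4 R:7>5)
P1 drop C (B beats it: P:5>3 Q:8>7 R:7>6)
P2 drop R (P beats it: B:12>9 D:9>1)
P1→{B,D} P2→{P,Q}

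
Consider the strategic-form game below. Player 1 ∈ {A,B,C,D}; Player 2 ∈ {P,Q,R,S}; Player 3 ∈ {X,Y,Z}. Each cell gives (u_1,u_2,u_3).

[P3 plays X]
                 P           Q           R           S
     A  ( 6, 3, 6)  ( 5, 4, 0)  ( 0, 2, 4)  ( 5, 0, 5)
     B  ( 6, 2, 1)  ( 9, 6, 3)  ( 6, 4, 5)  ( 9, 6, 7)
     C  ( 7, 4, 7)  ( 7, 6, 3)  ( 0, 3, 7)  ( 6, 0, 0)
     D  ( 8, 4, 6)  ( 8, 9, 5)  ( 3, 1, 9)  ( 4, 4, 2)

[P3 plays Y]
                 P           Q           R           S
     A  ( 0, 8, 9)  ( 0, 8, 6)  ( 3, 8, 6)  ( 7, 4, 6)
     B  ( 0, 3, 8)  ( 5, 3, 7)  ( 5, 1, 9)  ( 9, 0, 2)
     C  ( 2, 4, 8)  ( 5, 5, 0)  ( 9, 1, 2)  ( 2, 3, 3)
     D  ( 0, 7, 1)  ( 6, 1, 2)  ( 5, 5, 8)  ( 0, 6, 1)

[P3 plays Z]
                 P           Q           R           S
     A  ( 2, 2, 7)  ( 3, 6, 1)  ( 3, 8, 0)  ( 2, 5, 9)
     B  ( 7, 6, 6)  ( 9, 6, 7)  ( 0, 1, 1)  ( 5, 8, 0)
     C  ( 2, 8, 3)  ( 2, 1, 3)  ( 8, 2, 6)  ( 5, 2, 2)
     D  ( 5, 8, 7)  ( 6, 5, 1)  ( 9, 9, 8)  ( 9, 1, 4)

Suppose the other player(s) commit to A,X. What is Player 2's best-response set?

BR_2 = {Q}

u_2(P vs A,X) = 3
u_2(Q vs A,X) = 4
u_2(R vs A,X) = 2
u_2(S vs A,X) = 0
max payoff 4 at {Q}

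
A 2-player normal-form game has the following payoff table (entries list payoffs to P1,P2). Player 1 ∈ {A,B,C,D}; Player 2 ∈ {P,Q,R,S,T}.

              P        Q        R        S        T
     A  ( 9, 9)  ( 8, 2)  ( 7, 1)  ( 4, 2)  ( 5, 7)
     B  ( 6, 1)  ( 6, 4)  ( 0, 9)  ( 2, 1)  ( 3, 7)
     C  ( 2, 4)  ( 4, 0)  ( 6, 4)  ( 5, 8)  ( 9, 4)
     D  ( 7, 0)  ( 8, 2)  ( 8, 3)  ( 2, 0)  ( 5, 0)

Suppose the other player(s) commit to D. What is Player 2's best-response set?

BR_2 = {R}

u_2(P vs D) = 0
u_2(Q vs D) = 2
u_2(R vs D) = 3
u_2(S vs D) = 0
u_2(T vs D) = 0
max payoff 3 at {R}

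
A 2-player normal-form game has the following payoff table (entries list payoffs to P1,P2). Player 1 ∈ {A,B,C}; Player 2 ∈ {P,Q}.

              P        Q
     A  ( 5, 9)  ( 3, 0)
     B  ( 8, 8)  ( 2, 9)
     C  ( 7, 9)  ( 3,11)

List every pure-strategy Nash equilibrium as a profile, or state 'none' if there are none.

(A,P): not NE [P1→B gives 8>5]
(A,Q): not NE [P2→P gives 9>0]
(B,P): not NE [P2→Q gives 9>8]
(B,Q): not NE [P1→C gives 3>2]
(C,P): not NE [P1→B gives 8>7; P2→Q gives 11>9]
(C,Q): NE

PSNE = {(C,Q)}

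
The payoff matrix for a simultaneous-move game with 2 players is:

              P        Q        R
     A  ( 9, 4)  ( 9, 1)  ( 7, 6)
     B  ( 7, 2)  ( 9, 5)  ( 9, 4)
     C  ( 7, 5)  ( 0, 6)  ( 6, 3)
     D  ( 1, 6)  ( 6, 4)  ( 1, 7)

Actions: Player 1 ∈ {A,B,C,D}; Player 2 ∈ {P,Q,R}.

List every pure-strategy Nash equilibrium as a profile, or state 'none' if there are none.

PSNE = {(B,Q)}

(A,P): not NE [P2→R gives 6>4]
(A,Q): not NE [P2→R gives 6>1]
(A,R): not NE [P1→B gives 9>7]
(B,P): not NE [P1→A gives 9>7; P2→Q gives 5>2]
(B,Q): NE
(B,R): not NE [P2→Q gives 5>4]
(C,P): not NE [P1→A gives 9>7; P2→Q gives 6>5]
(C,Q): not NE [P1→B gives 9>0]
(C,R): not NE [P1→B gives 9>6; P2→Q gives 6>3]
(D,P): not NE [P1→A gives 9>1; P2→R gives 7>6]
(D,Q): not NE [P1→B gives 9>6; P2→R gives 7>4]
(D,R): not NE [P1→B gives 9>1]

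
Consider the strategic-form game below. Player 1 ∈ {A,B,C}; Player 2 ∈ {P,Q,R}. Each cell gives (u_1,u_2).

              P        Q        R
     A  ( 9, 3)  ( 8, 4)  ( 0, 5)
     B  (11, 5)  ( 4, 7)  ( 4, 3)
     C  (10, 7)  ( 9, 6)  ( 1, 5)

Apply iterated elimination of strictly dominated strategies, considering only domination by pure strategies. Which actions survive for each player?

P1 drop A (C beats it: P:10>9 Q:9>8 R:1>0)
P2 drop R (P beats it: B:5>3 C:7>5)
P1→{B,C} P2→{P,Q}

Remaining: P1:{B,C} P2:{P,Q}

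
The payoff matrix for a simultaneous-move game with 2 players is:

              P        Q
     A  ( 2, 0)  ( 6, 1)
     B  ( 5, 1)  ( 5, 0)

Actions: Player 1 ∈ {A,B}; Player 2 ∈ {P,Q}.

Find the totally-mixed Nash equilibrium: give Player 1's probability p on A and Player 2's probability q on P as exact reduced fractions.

P1 indiff ⇒ q·2+(1-q)·6 = q·5+(1-q)·5 ⇒ q(-3) = (1-q)(-1) ⇒ q = 1/4
P2 indiff ⇒ p·0+(1-p)·1 = p·1+(1-p)·0 ⇒ p(-1) = (1-p)(-1) ⇒ p = 1/2

p=1/2, q=1/4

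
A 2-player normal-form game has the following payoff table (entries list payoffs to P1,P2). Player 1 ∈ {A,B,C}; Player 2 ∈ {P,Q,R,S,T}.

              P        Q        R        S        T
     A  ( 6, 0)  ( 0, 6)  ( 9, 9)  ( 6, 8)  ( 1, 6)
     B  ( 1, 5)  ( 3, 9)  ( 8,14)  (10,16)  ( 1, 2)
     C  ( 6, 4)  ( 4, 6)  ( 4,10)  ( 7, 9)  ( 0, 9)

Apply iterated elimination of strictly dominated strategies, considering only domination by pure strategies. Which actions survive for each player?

IESDS → P1:{A,B} P2:{R,S}

P2 drop P (Q beats it: A:6>0 B:9>5 C:6>4)
P2 drop Q (R beats it: A:9>6 B:14>9 C:10>6)
P1 drop C (B beats it: R:8>4 S:10>7 T:1>0)
P2 drop T (R beats it: A:9>6 B:14>2)
P1→{A,B} P2→{R,S}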